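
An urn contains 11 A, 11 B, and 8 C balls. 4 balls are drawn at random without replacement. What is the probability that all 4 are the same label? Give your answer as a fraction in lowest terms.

There are C(30,4) = 27405 ways to draw 4 balls.
All same label: C(11,4) + C(11,4) + C(8,4) = 330 + 330 + 70 = 730.
Probability = 730/27405 = 146/5481.

146/5481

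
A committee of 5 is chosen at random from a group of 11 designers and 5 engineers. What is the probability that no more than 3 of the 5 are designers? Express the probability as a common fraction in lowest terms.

There are C(16,5) = 4368 ways to choose the 5.
Count the complement (more than 3 designers): C(11,4)·C(5,1) + C(11,5)·C(5,0) = 1650 + 462 = 2112.
Probability = 1 − 2112/4368 = 2256/4368 = 47/91.

47/91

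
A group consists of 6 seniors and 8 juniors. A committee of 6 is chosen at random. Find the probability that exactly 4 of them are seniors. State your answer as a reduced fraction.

There are C(14,6) = 3003 ways to choose 6 from 14.
Selections with exactly 4 seniors: choose 4 of the 6 seniors and 2 of the 8 juniors, C(6,4)·C(8,2) = 15·28 = 420.
Probability = 420/3003 = 20/143.

20/143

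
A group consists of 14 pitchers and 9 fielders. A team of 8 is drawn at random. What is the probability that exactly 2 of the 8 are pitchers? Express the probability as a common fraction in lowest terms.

There are C(23,8) = 490314 ways to choose 8 from 23.
Selections with exactly 2 pitchers: choose 2 of the 14 pitchers and 6 of the 9 fielders, C(14,2)·C(9,6) = 91·84 = 7644.
Probability = 7644/490314 = 1274/81719.

1274/81719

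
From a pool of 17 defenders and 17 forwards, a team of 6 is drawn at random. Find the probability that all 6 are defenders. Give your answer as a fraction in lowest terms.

There are C(34,6) = 1344904 possible selections.
Selections with all defenders: C(17,6) = 12376.
Probability = 12376/1344904 = 91/9889.

91/9889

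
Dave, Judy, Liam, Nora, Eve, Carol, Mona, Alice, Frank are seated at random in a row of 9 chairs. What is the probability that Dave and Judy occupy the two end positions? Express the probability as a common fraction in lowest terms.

1/36

There are 9! = 362880 arrangements.
Place Dave and Judy at the ends in 2 ways, arrange the remaining 7 in 7! = 5040 ways: 2·5040 = 10080.
Probability = 10080/362880 = 1/36.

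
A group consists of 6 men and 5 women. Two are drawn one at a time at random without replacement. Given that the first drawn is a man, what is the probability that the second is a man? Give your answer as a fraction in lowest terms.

After removing one man, 10 remain: 5 men and 5 women.
So the probability the next is a man is 5/10 = 1/2.

1/2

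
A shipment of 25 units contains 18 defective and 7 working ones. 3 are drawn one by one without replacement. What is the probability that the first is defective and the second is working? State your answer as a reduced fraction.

Multiply the conditional probabilities at each draw: 18/25 · 7/24 = 126/600 = 21/100.

21/100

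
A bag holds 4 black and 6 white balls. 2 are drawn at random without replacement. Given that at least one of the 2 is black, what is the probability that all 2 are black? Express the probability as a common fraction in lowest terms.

Work in counts. Selections with at least one black: C(10,2) − C(6,2) = 45 − 15 = 30.
Of those, selections where all 2 are black: C(4,2) = 6.
Conditional probability = 6/30 = 1/5.

1/5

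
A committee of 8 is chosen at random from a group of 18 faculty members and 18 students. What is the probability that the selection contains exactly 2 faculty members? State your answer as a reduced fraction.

4641/49445

There are C(36,8) = 30260340 ways to choose 8 from 36.
Selections with exactly 2 faculty members: choose 2 of the 18 faculty members and 6 of the 18 students, C(18,2)·C(18,6) = 153·18564 = 2840292.
Probability = 2840292/30260340 = 4641/49445.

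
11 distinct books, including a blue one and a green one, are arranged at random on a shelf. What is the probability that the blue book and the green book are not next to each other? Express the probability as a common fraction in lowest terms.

There are 11! = 39916800 arrangements.
Arrangements with the blue book and the green book adjacent: 2·10! = 7257600.
So not adjacent: 39916800 − 7257600 = 32659200, probability 32659200/39916800 = 9/11.

9/11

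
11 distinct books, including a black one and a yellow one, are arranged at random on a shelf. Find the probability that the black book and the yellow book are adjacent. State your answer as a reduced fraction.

2/11

There are 11! = 39916800 arrangements.
Treat the black book and the yellow book as a block: 10! arrangements of the blocks × 2 orders within the block = 2·3628800 = 7257600.
Probability = 7257600/39916800 = 2/11.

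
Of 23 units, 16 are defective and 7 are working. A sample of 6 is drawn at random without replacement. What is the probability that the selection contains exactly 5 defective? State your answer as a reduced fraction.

1456/4807

Total number of selections: C(23,6) = 100947.
Selections with exactly 5 defective: choose 5 of the 16 defective and 1 of the 7 working, C(16,5)·C(7,1) = 4368·7 = 30576.
Probability = 30576/100947 = 1456/4807.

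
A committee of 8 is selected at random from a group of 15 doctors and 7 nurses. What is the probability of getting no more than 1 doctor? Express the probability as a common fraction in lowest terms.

Total selections: C(22,8) = 319770.
Favorable selections (no more than 1 doctor): C(15,1)·C(7,7) = 15.
Probability = 15/319770 = 1/21318.

1/21318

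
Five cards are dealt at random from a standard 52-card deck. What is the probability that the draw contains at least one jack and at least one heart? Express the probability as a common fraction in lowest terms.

There are C(52,5) = 2598960 possible draws.
By inclusion-exclusion on the complements, draws missing all jacks or all hearts: C(48,5) + C(39,5) − C(36,5) = 1712304 + 575757 − 376992 = 1911069.
So draws with at least one of each: 2598960 − 1911069 = 687891, probability 687891/2598960 = 229297/866320.

229297/866320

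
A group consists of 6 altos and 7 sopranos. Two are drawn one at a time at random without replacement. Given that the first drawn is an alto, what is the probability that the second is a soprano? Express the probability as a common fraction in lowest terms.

After removing one alto, 12 remain: 5 altos and 7 sopranos.
So the probability the next is a soprano is 7/12.

7/12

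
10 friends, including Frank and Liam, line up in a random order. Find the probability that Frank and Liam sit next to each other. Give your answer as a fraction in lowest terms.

There are 10! = 3628800 arrangements.
Treat Frank and Liam as a block: 9! arrangements of the blocks × 2 orders within the block = 2·362880 = 725760.
Probability = 725760/3628800 = 1/5.

1/5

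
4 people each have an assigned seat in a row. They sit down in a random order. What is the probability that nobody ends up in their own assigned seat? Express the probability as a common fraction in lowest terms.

3/8

There are 4! = 24 seatings.
By inclusion-exclusion, seatings with no fixed points: C(4,0)·4! − C(4,1)·3! + C(4,2)·2! − C(4,3)·1! + C(4,4)·0! = 9.
Probability = 9/24 = 3/8.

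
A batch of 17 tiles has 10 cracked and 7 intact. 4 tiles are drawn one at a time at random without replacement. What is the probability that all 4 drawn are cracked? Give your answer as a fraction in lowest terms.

Multiply the conditional probabilities at each draw: 10/17 · 9/16 · 8/15 · 7/14 = 5040/57120 = 3/34.

3/34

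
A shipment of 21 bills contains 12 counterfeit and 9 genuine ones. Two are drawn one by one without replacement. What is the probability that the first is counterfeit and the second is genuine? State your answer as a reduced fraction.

Multiply the conditional probabilities at each draw: 12/21 · 9/20 = 108/420 = 9/35.

9/35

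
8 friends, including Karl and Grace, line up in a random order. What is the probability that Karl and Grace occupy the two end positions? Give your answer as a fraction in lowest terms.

There are 8! = 40320 arrangements.
Place Karl and Grace at the ends in 2 ways, arrange the remaining 6 in 6! = 720 ways: 2·720 = 1440.
Probability = 1440/40320 = 1/28.

1/28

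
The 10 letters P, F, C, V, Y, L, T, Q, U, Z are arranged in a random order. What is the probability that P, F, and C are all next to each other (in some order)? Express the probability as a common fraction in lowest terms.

There are 10! = 3628800 arrangements.
Treat the three as one block: 8! placements × 3! orders within the block = 40320·6 = 241920.
Probability = 241920/3628800 = 1/15.

1/15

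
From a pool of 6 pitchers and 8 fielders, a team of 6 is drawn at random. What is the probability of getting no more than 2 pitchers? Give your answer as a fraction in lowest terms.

202/429

Total selections: C(14,6) = 3003.
Favorable selections (no more than 2 pitchers): C(6,0)·C(8,6) + C(6,1)·C(8,5) + C(6,2)·C(8,4) = 28 + 336 + 1050 = 1414.
Probability = 1414/3003 = 202/429.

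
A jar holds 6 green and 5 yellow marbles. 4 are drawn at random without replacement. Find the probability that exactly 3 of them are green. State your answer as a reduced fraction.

There are C(11,4) = 330 ways to choose 4 from 11.
Selections with exactly 3 green: choose 3 of the 6 green and 1 of the 5 yellow, C(6,3)·C(5,1) = 20·5 = 100.
Probability = 100/330 = 10/33.

10/33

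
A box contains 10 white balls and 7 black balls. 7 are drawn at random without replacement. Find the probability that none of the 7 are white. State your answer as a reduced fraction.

1/19448

There are C(17,7) = 19448 possible selections.
Selections with no white (all black): C(7,7) = 1.
Probability = 1/19448.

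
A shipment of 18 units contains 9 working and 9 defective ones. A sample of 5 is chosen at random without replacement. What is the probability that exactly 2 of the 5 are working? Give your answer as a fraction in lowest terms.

6/17

There are C(18,5) = 8568 ways to choose 5 from 18.
Selections with exactly 2 working: choose 2 of the 9 working and 3 of the 9 defective, C(9,2)·C(9,3) = 36·84 = 3024.
Probability = 3024/8568 = 6/17.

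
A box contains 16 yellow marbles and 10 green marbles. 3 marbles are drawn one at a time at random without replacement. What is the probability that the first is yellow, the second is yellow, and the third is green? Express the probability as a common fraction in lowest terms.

Multiply the conditional probabilities at each draw: 16/26 · 15/25 · 10/24 = 2400/15600 = 2/13.

2/13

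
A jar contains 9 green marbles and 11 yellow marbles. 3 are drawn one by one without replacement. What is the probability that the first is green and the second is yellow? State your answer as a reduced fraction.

99/380

Multiply the conditional probabilities at each draw: 9/20 · 11/19 = 99/380.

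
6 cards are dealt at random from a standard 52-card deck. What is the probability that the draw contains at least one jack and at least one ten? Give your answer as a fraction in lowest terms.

718637/5089630

There are C(52,6) = 20358520 possible draws.
By inclusion-exclusion on the complements, draws missing all jacks or all tens: C(48,6) + C(48,6) − C(44,6) = 12271512 + 12271512 − 7059052 = 17483972.
So draws with at least one of each: 20358520 − 17483972 = 2874548, probability 2874548/20358520 = 718637/5089630.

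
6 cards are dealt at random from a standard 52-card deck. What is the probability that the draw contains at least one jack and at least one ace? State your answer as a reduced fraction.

718637/5089630

There are C(52,6) = 20358520 possible draws.
By inclusion-exclusion on the complements, draws missing all jacks or all aces: C(48,6) + C(48,6) − C(44,6) = 12271512 + 12271512 − 7059052 = 17483972.
So draws with at least one of each: 20358520 − 17483972 = 2874548, probability 2874548/20358520 = 718637/5089630.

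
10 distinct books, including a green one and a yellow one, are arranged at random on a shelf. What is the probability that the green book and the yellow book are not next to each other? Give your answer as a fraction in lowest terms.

There are 10! = 3628800 arrangements.
Arrangements with the green book and the yellow book adjacent: 2·9! = 725760.
So not adjacent: 3628800 − 725760 = 2903040, probability 2903040/3628800 = 4/5.

4/5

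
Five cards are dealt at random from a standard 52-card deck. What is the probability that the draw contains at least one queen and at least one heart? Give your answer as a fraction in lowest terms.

There are C(52,5) = 2598960 possible draws.
By inclusion-exclusion on the complements, draws missing all queens or all hearts: C(48,5) + C(39,5) − C(36,5) = 1712304 + 575757 − 376992 = 1911069.
So draws with at least one of each: 2598960 − 1911069 = 687891, probability 687891/2598960 = 229297/866320.

229297/866320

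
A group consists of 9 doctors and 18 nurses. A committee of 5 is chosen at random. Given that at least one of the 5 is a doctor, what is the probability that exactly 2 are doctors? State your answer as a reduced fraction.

Work in counts. Selections with at least one doctor: C(27,5) − C(18,5) = 80730 − 8568 = 72162.
Of those, selections where exactly 2 are doctors: C(9,2)·C(18,3) = 36·816 = 29376.
Conditional probability = 29376/72162 = 1632/4009.

1632/4009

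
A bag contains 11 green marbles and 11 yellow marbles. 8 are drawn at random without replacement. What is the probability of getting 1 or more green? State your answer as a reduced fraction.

1937/1938

Total selections: C(22,8) = 319770.
Favorable selections (1 or more green): C(11,1)·C(11,7) + C(11,2)·C(11,6) + C(11,3)·C(11,5) + C(11,4)·C(11,4) + C(11,5)·C(11,3) + C(11,6)·C(11,2) + C(11,7)·C(11,1) + C(11,8)·C(11,0) = 3630 + 25410 + 76230 + 108900 + 76230 + 25410 + 3630 + 165 = 319605.
Probability = 319605/319770 = 1937/1938.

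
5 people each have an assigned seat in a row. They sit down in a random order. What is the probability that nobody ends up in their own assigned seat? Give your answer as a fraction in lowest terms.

There are 5! = 120 seatings.
By inclusion-exclusion, seatings with no fixed points: C(5,0)·5! − C(5,1)·4! + C(5,2)·3! − C(5,3)·2! + C(5,4)·1! − C(5,5)·0! = 44.
Probability = 44/120 = 11/30.

11/30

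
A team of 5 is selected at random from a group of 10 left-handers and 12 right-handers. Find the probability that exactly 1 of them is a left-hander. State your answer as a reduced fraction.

25/133

There are C(22,5) = 26334 ways to choose 5 from 22.
Selections with exactly 1 left-hander: choose 1 of the 10 left-handers and 4 of the 12 right-handers, C(10,1)·C(12,4) = 10·495 = 4950.
Probability = 4950/26334 = 25/133.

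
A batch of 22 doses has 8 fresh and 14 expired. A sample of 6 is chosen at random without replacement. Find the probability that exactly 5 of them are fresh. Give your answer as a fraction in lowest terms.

112/10659

There are C(22,6) = 74613 ways to choose 6 from 22.
Selections with exactly 5 fresh: choose 5 of the 8 fresh and 1 of the 14 expired, C(8,5)·C(14,1) = 56·14 = 784.
Probability = 784/74613 = 112/10659.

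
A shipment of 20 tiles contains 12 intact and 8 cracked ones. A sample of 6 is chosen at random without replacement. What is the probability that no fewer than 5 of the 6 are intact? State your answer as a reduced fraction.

121/646

There are C(20,6) = 38760 ways to choose the 6.
Favorable selections (no fewer than 5 intact): C(12,5)·C(8,1) + C(12,6)·C(8,0) = 6336 + 924 = 7260.
Probability = 7260/38760 = 121/646.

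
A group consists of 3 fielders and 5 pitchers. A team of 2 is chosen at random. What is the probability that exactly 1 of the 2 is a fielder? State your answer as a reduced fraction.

There are C(8,2) = 28 ways to choose 2 from 8.
Selections with exactly 1 fielder: choose 1 of the 3 fielders and 1 of the 5 pitchers, C(3,1)·C(5,1) = 3·5 = 15.
Probability = 15/28.

15/28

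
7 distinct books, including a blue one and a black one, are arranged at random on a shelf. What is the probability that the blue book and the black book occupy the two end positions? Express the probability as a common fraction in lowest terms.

There are 7! = 5040 arrangements.
Place the blue book and the black book at the ends in 2 ways, arrange the remaining 5 in 5! = 120 ways: 2·120 = 240.
Probability = 240/5040 = 1/21.

1/21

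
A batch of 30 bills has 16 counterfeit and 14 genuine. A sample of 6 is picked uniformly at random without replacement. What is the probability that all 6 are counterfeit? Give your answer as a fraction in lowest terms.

There are C(30,6) = 593775 possible selections.
Selections with all counterfeit: C(16,6) = 8008.
Probability = 8008/593775 = 88/6525.

88/6525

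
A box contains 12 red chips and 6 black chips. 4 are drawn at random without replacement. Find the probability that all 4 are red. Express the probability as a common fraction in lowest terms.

11/68

There are C(18,4) = 3060 possible selections.
Selections with all red: C(12,4) = 495.
Probability = 495/3060 = 11/68.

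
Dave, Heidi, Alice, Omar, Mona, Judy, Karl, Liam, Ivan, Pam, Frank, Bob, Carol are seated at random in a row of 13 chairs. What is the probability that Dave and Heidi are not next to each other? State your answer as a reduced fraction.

There are 13! = 6227020800 arrangements.
Arrangements with Dave and Heidi adjacent: 2·12! = 958003200.
So not adjacent: 6227020800 − 958003200 = 5269017600, probability 5269017600/6227020800 = 11/13.

11/13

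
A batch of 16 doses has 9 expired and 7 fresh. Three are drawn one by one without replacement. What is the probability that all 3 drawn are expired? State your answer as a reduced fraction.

3/20

Multiply the conditional probabilities at each draw: 9/16 · 8/15 · 7/14 = 504/3360 = 3/20.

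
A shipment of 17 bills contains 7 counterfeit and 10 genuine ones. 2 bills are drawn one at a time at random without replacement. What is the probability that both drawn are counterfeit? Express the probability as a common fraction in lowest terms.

21/136

Multiply the conditional probabilities at each draw: 7/17 · 6/16 = 42/272 = 21/136.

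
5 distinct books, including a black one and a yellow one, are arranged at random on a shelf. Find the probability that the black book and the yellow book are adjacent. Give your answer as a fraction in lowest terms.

There are 5! = 120 arrangements.
Treat the black book and the yellow book as a block: 4! arrangements of the blocks × 2 orders within the block = 2·24 = 48.
Probability = 48/120 = 2/5.

2/5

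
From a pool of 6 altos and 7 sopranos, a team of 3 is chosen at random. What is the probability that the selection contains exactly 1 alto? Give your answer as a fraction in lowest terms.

63/143

Total number of selections: C(13,3) = 286.
Selections with exactly 1 alto: choose 1 of the 6 altos and 2 of the 7 sopranos, C(6,1)·C(7,2) = 6·21 = 126.
Probability = 126/286 = 63/143.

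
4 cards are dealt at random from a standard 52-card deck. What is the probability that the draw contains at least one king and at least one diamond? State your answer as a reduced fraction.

There are C(52,4) = 270725 possible draws.
By inclusion-exclusion on the complements, draws missing all kings or all diamonds: C(48,4) + C(39,4) − C(36,4) = 194580 + 82251 − 58905 = 217926.
So draws with at least one of each: 270725 − 217926 = 52799, probability 52799/270725.

52799/270725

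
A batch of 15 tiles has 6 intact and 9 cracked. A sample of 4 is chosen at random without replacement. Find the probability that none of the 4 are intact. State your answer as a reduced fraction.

6/65

There are C(15,4) = 1365 possible selections.
Selections with no intact (all cracked): C(9,4) = 126.
Probability = 126/1365 = 6/65.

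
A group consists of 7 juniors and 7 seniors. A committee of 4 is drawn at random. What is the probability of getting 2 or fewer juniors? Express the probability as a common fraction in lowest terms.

103/143

There are C(14,4) = 1001 ways to choose the 4.
Count the complement (more than 2 juniors): C(7,3)·C(7,1) + C(7,4)·C(7,0) = 245 + 35 = 280.
Probability = 1 − 280/1001 = 721/1001 = 103/143.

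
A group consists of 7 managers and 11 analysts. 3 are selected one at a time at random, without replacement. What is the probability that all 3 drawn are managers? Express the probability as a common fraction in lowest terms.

35/816

Multiply the conditional probabilities at each draw: 7/18 · 6/17 · 5/16 = 210/4896 = 35/816.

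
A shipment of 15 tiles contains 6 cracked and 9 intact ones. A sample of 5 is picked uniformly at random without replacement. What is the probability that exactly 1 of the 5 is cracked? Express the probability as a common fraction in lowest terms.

Total number of selections: C(15,5) = 3003.
Selections with exactly 1 cracked: choose 1 of the 6 cracked and 4 of the 9 intact, C(6,1)·C(9,4) = 6·126 = 756.
Probability = 756/3003 = 36/143.

36/143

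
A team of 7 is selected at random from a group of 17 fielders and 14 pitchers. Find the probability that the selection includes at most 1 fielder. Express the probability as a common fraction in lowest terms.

1397/67425

Total selections: C(31,7) = 2629575.
Favorable selections (at most 1 fielder): C(17,0)·C(14,7) + C(17,1)·C(14,6) = 3432 + 51051 = 54483.
Probability = 54483/2629575 = 1397/67425.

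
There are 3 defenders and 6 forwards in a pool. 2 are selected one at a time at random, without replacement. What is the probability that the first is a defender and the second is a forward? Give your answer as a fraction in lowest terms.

1/4

Multiply the conditional probabilities at each draw: 3/9 · 6/8 = 18/72 = 1/4.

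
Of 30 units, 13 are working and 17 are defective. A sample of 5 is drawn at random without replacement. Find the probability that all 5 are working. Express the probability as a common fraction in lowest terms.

11/1218

There are C(30,5) = 142506 possible selections.
Selections with all working: C(13,5) = 1287.
Probability = 1287/142506 = 11/1218.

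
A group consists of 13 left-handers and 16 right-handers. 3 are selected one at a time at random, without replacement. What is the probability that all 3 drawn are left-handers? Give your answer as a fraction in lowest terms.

143/1827

Multiply the conditional probabilities at each draw: 13/29 · 12/28 · 11/27 = 1716/21924 = 143/1827.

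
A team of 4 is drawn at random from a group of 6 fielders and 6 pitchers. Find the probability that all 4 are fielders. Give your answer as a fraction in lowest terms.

1/33

There are C(12,4) = 495 possible selections.
Selections with all fielders: C(6,4) = 15.
Probability = 15/495 = 1/33.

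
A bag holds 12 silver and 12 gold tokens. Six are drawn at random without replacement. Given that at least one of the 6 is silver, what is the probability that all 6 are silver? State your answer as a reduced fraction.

Work in counts. Selections with at least one silver: C(24,6) − C(12,6) = 134596 − 924 = 133672.
Of those, selections where all 6 are silver: C(12,6) = 924.
Conditional probability = 924/133672 = 3/434.

3/434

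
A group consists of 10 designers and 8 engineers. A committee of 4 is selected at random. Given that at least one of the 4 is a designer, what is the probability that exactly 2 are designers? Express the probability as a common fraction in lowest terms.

126/299

Work in counts. Selections with at least one designer: C(18,4) − C(8,4) = 3060 − 70 = 2990.
Of those, selections where exactly 2 are designers: C(10,2)·C(8,2) = 45·28 = 1260.
Conditional probability = 1260/2990 = 126/299.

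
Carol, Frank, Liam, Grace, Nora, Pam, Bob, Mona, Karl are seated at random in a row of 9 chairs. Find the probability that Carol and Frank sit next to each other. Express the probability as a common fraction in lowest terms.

There are 9! = 362880 arrangements.
Treat Carol and Frank as a block: 8! arrangements of the blocks × 2 orders within the block = 2·40320 = 80640.
Probability = 80640/362880 = 2/9.

2/9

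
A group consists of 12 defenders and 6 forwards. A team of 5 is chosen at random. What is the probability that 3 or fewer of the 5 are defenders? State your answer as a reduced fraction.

Total selections: C(18,5) = 8568.
Favorable selections (3 or fewer defenders): C(12,0)·C(6,5) + C(12,1)·C(6,4) + C(12,2)·C(6,3) + C(12,3)·C(6,2) = 6 + 180 + 1320 + 3300 = 4806.
Probability = 4806/8568 = 267/476.

267/476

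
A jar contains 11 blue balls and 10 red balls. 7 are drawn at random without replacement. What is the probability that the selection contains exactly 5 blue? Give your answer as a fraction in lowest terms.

Total number of selections: C(21,7) = 116280.
Selections with exactly 5 blue: choose 5 of the 11 blue and 2 of the 10 red, C(11,5)·C(10,2) = 462·45 = 20790.
Probability = 20790/116280 = 231/1292.

231/1292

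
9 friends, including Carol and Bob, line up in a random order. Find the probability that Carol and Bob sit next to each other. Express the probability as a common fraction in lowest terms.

There are 9! = 362880 arrangements.
Treat Carol and Bob as a block: 8! arrangements of the blocks × 2 orders within the block = 2·40320 = 80640.
Probability = 80640/362880 = 2/9.

2/9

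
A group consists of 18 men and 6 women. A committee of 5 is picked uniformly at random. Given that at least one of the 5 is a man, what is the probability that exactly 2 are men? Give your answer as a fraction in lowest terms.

170/2361

Work in counts. Selections with at least one man: C(24,5) − C(6,5) = 42504 − 6 = 42498.
Of those, selections where exactly 2 are men: C(18,2)·C(6,3) = 153·20 = 3060.
Conditional probability = 3060/42498 = 170/2361.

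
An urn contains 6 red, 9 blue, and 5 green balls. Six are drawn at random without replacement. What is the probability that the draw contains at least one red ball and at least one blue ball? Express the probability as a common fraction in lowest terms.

There are C(20,6) = 38760 possible draws.
By inclusion-exclusion on the complements, draws missing all red or all blue: C(14,6) + C(11,6) − C(5,6) = 3003 + 462 − 0 = 3465.
So draws with at least one of each: 38760 − 3465 = 35295, probability 35295/38760 = 2353/2584.

2353/2584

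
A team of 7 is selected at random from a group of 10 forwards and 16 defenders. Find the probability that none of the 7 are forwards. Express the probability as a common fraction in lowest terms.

There are C(26,7) = 657800 possible selections.
Selections with no forwards (all defenders): C(16,7) = 11440.
Probability = 11440/657800 = 2/115.

2/115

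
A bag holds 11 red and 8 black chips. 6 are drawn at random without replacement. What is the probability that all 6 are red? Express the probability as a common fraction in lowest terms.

11/646

There are C(19,6) = 27132 possible selections.
Selections with all red: C(11,6) = 462.
Probability = 462/27132 = 11/646.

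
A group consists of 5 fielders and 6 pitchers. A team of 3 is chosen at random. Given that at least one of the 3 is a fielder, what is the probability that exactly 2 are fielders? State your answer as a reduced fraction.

12/29

Work in counts. Selections with at least one fielder: C(11,3) − C(6,3) = 165 − 20 = 145.
Of those, selections where exactly 2 are fielders: C(5,2)·C(6,1) = 10·6 = 60.
Conditional probability = 60/145 = 12/29.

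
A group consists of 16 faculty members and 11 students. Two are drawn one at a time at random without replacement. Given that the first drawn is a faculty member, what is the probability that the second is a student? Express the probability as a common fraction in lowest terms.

11/26

After removing one faculty member, 26 remain: 15 faculty members and 11 students.
So the probability the next is a student is 11/26.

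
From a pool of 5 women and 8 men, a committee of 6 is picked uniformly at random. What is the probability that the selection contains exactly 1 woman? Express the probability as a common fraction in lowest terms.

Total number of selections: C(13,6) = 1716.
Selections with exactly 1 woman: choose 1 of the 5 women and 5 of the 8 men, C(5,1)·C(8,5) = 5·56 = 280.
Probability = 280/1716 = 70/429.

70/429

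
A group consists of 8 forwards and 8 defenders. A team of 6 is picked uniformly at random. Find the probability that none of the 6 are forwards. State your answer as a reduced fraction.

There are C(16,6) = 8008 possible selections.
Selections with no forwards (all defenders): C(8,6) = 28.
Probability = 28/8008 = 1/286.

1/286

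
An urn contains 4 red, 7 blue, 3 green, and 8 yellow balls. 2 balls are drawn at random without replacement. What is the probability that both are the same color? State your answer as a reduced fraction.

58/231

There are C(22,2) = 231 ways to draw 2 balls.
All same color: C(4,2) + C(7,2) + C(3,2) + C(8,2) = 6 + 21 + 3 + 28 = 58.
Probability = 58/231.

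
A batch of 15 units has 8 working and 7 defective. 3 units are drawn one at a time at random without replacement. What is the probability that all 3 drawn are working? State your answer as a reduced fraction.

Multiply the conditional probabilities at each draw: 8/15 · 7/14 · 6/13 = 336/2730 = 8/65.

8/65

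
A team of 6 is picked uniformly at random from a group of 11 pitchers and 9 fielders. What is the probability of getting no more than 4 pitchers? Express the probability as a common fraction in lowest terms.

569/646

Total selections: C(20,6) = 38760.
Count the complement (more than 4 pitchers): C(11,5)·C(9,1) + C(11,6)·C(9,0) = 4158 + 462 = 4620.
Probability = 1 − 4620/38760 = 34140/38760 = 569/646.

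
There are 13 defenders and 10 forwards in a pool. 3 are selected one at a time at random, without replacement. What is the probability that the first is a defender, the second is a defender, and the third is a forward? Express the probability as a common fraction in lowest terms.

260/1771

Multiply the conditional probabilities at each draw: 13/23 · 12/22 · 10/21 = 1560/10626 = 260/1771.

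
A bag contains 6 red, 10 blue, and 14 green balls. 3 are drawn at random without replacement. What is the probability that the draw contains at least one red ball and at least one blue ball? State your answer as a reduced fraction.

9/29

There are C(30,3) = 4060 possible draws.
By inclusion-exclusion on the complements, draws missing all red or all blue: C(24,3) + C(20,3) − C(14,3) = 2024 + 1140 − 364 = 2800.
So draws with at least one of each: 4060 − 2800 = 1260, probability 1260/4060 = 9/29.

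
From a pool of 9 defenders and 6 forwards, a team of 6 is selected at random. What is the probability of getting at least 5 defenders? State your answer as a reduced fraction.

Total selections: C(15,6) = 5005.
Favorable selections (at least 5 defenders): C(9,5)·C(6,1) + C(9,6)·C(6,0) = 756 + 84 = 840.
Probability = 840/5005 = 24/143.

24/143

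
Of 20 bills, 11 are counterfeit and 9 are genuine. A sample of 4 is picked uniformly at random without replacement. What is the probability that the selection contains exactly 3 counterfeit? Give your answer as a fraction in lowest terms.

There are C(20,4) = 4845 ways to choose 4 from 20.
Selections with exactly 3 counterfeit: choose 3 of the 11 counterfeit and 1 of the 9 genuine, C(11,3)·C(9,1) = 165·9 = 1485.
Probability = 1485/4845 = 99/323.

99/323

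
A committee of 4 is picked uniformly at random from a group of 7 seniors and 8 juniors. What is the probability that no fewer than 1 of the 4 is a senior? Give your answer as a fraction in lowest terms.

There are C(15,4) = 1365 ways to choose the 4.
Favorable selections (no fewer than 1 senior): C(7,1)·C(8,3) + C(7,2)·C(8,2) + C(7,3)·C(8,1) + C(7,4)·C(8,0) = 392 + 588 + 280 + 35 = 1295.
Probability = 1295/1365 = 37/39.

37/39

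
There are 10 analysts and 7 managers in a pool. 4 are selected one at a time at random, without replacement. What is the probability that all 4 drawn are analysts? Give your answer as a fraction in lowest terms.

3/34

Multiply the conditional probabilities at each draw: 10/17 · 9/16 · 8/15 · 7/14 = 5040/57120 = 3/34.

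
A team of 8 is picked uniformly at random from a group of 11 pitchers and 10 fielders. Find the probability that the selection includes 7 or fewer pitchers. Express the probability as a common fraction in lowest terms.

13555/13566

There are C(21,8) = 203490 ways to choose the 8.
The complement is exactly 8 pitchers: C(11,8)·C(10,0) = 165.
Probability = 1 − 165/203490 = 203325/203490 = 13555/13566.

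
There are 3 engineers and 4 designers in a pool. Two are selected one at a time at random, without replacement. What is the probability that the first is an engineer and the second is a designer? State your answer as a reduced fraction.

Multiply the conditional probabilities at each draw: 3/7 · 4/6 = 12/42 = 2/7.

2/7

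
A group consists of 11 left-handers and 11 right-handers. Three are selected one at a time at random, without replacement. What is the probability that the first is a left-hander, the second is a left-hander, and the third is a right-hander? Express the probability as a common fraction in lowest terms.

Multiply the conditional probabilities at each draw: 11/22 · 10/21 · 11/20 = 1210/9240 = 11/84.

11/84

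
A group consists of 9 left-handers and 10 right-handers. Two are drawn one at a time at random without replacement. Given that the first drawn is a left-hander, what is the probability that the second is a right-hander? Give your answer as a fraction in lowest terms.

5/9

After removing one left-hander, 18 remain: 8 left-handers and 10 right-handers.
So the probability the next is a right-hander is 10/18 = 5/9.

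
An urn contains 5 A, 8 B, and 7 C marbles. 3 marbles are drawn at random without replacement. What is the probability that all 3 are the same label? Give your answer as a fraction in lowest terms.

101/1140

There are C(20,3) = 1140 ways to draw 3 marbles.
All same label: C(5,3) + C(8,3) + C(7,3) = 10 + 56 + 35 = 101.
Probability = 101/1140.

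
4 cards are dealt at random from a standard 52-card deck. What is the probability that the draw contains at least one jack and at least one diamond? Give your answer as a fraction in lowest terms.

There are C(52,4) = 270725 possible draws.
By inclusion-exclusion on the complements, draws missing all jacks or all diamonds: C(48,4) + C(39,4) − C(36,4) = 194580 + 82251 − 58905 = 217926.
So draws with at least one of each: 270725 − 217926 = 52799, probability 52799/270725.

52799/270725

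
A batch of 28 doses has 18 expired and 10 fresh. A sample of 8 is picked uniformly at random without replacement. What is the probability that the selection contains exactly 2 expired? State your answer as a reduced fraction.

There are C(28,8) = 3108105 ways to choose 8 from 28.
Selections with exactly 2 expired: choose 2 of the 18 expired and 6 of the 10 fresh, C(18,2)·C(10,6) = 153·210 = 32130.
Probability = 32130/3108105 = 34/3289.

34/3289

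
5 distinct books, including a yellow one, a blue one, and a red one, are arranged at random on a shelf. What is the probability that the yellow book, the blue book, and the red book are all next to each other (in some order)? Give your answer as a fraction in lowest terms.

3/10

There are 5! = 120 arrangements.
Treat the three as one block: 3! placements × 3! orders within the block = 6·6 = 36.
Probability = 36/120 = 3/10.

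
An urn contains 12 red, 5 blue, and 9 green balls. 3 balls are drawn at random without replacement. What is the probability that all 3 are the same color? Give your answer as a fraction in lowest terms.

157/1300

There are C(26,3) = 2600 ways to draw 3 balls.
All same color: C(12,3) + C(5,3) + C(9,3) = 220 + 10 + 84 = 314.
Probability = 314/2600 = 157/1300.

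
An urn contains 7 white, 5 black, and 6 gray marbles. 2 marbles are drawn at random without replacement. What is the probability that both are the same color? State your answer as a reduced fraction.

46/153

There are C(18,2) = 153 ways to draw 2 marbles.
All same color: C(7,2) + C(5,2) + C(6,2) = 21 + 10 + 15 = 46.
Probability = 46/153.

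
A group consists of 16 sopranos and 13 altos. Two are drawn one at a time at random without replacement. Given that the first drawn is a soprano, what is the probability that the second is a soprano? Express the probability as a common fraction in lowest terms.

15/28

After removing one soprano, 28 remain: 15 sopranos and 13 altos.
So the probability the next is a soprano is 15/28.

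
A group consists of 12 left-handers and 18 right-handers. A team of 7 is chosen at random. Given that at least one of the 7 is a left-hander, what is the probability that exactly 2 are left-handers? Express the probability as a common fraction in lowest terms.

7854/27833

Work in counts. Selections with at least one left-hander: C(30,7) − C(18,7) = 2035800 − 31824 = 2003976.
Of those, selections where exactly 2 are left-handers: C(12,2)·C(18,5) = 66·8568 = 565488.
Conditional probability = 565488/2003976 = 7854/27833.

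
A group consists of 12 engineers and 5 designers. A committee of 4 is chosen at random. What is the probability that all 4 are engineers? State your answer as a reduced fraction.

99/476

There are C(17,4) = 2380 possible selections.
Selections with all engineers: C(12,4) = 495.
Probability = 495/2380 = 99/476.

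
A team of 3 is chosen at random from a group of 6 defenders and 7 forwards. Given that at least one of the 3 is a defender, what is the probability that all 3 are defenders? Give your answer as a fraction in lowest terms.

20/251

Work in counts. Selections with at least one defender: C(13,3) − C(7,3) = 286 − 35 = 251.
Of those, selections where all 3 are defenders: C(6,3) = 20.
Conditional probability = 20/251.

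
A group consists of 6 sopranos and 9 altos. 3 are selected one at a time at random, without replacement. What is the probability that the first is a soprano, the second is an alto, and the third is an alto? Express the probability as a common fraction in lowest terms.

Multiply the conditional probabilities at each draw: 6/15 · 9/14 · 8/13 = 432/2730 = 72/455.

72/455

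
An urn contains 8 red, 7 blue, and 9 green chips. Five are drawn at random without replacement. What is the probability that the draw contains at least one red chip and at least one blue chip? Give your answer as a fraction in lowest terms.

2291/3036

There are C(24,5) = 42504 possible draws.
By inclusion-exclusion on the complements, draws missing all red or all blue: C(16,5) + C(17,5) − C(9,5) = 4368 + 6188 − 126 = 10430.
So draws with at least one of each: 42504 − 10430 = 32074, probability 32074/42504 = 2291/3036.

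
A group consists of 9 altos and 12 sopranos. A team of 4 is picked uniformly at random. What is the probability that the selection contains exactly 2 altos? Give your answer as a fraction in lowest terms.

The sample space is all 4-subsets of the 21: C(21,4) = 5985.
Selections with exactly 2 altos: choose 2 of the 9 altos and 2 of the 12 sopranos, C(9,2)·C(12,2) = 36·66 = 2376.
Probability = 2376/5985 = 264/665.

264/665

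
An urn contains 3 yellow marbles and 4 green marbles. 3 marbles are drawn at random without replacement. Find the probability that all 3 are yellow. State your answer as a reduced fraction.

1/35

There are C(7,3) = 35 possible selections.
Selections with all yellow: C(3,3) = 1.
Probability = 1/35.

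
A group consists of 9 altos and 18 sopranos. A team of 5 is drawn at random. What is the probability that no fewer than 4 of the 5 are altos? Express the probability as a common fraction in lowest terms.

133/4485

Total selections: C(27,5) = 80730.
Favorable selections (no fewer than 4 altos): C(9,4)·C(18,1) + C(9,5)·C(18,0) = 2268 + 126 = 2394.
Probability = 2394/80730 = 133/4485.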